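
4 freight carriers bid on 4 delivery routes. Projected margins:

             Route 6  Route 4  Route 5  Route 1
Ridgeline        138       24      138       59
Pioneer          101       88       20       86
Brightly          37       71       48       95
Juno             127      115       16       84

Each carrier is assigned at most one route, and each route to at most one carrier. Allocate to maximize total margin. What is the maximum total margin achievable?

This is the linear assignment problem.
Optimal: Ridgeline→Route 5 ($138k), Pioneer→Route 6 ($101k), Brightly→Route 1 ($95k), Juno→Route 4 ($115k) — total 138+101+95+115 = $449k.
Row-greedy (each carrier in turn takes its best remaining route) gives $337k, worse by 112.
Checked against all permutations: $449k is optimal.

Maximum total: $449k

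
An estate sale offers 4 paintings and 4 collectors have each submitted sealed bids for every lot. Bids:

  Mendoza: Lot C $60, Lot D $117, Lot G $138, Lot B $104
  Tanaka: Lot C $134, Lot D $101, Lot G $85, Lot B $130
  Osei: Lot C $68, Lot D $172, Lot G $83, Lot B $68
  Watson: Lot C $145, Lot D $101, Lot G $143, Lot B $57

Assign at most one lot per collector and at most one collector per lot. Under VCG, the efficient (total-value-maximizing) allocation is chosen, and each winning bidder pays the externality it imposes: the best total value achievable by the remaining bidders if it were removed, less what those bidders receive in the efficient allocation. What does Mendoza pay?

Mendoza pays $2.

Efficient allocation: Mendoza→Lot G ($138), Tanaka→Lot B ($130), Osei→Lot D ($172), Watson→Lot C ($145); total welfare W = $585.
Mendoza receives Lot G at value $138, so the others get W − 138 = $447.
Without Mendoza: best allocation of the remaining 3 bidders over all 4 lots is Tanaka→Lot C ($134), Osei→Lot D ($172), Watson→Lot G ($143), total $449.
VCG payment = (others' best without Mendoza) − (others' welfare with Mendoza) = 449 − 447 = $2.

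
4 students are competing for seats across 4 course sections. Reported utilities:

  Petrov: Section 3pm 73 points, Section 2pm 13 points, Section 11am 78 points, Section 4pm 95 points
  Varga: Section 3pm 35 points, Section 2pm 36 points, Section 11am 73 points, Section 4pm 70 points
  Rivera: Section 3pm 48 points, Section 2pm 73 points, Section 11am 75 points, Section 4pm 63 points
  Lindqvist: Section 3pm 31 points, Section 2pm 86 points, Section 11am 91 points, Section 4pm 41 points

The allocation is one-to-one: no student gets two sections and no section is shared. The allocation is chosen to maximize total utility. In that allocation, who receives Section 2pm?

Optimal: Petrov→Section 3pm (73 points), Varga→Section 4pm (70 points), Rivera→Section 2pm (73 points), Lindqvist→Section 11am (91 points) — total 73+70+73+91 = 307 points.
Column-greedy (each section in turn goes to its best remaining student) gives 304 points, worse by 3.
Every other assignment is strictly worse.
Rivera's own top section is Section 11am (75 points), but forcing Rivera→Section 11am and reassigning the rest optimally gives only 304 points — worse by 3.

Rivera receives Section 2pm.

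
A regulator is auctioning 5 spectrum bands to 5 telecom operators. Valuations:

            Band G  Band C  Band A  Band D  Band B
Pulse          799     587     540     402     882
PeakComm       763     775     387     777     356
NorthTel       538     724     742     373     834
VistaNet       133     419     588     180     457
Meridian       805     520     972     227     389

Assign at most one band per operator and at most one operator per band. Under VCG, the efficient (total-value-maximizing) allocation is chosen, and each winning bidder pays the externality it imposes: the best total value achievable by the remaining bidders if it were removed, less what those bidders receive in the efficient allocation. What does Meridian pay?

Meridian pays $169M.

Efficient allocation: Pulse→Band G ($799M), PeakComm→Band D ($777M), NorthTel→Band B ($834M), VistaNet→Band C ($419M), Meridian→Band A ($972M); total welfare W = $3801M.
Meridian receives Band A at value $972M, so the others get W − 972 = $2829M.
Without Meridian: best allocation of the remaining 4 bidders over all 5 bands is Pulse→Band G ($799M), PeakComm→Band D ($777M), NorthTel→Band B ($834M), VistaNet→Band A ($588M), total $2998M.
VCG payment = (others' best without Meridian) − (others' welfare with Meridian) = 2998 − 2829 = $169M.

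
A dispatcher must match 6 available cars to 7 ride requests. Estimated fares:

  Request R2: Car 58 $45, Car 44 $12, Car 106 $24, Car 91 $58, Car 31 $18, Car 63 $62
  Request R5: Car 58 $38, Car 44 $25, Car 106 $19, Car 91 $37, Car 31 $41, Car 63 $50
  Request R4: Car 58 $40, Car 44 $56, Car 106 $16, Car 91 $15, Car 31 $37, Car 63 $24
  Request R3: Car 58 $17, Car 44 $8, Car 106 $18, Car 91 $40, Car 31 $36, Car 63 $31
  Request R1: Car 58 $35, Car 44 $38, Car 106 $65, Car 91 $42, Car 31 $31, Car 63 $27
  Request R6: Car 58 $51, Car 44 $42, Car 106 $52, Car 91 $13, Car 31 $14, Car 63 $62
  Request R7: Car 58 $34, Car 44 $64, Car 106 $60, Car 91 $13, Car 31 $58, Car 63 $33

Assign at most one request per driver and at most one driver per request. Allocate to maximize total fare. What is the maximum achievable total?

Max total: $338

This is the linear assignment problem.
Optimal: Car 58→Request R6 ($51), Car 44→Request R4 ($56), Car 106→Request R1 ($65), Car 91→Request R2 ($58), Car 31→Request R7 ($58), Car 63→Request R5 ($50) — total 51+56+65+58+58+50 = $338.
Column-greedy (each request in turn goes to its best remaining driver) gives $315, worse by 23.
Swapping Car 44↔Car 106 (Car 44→Request R1 $38, Car 106→Request R4 $16) loses 67.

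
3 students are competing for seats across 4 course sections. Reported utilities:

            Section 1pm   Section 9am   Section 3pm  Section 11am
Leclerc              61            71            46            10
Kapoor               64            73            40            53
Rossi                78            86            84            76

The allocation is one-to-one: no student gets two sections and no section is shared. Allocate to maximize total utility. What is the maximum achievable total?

Optimal: Leclerc→Section 9am (71 points), Kapoor→Section 1pm (64 points), Rossi→Section 3pm (84 points) — total 71+64+84 = 219 points.
Column-greedy (each section in turn goes to its best remaining student) gives 197 points, worse by 22.
Checked against all permutations: 219 points is optimal.

Max total: 219 points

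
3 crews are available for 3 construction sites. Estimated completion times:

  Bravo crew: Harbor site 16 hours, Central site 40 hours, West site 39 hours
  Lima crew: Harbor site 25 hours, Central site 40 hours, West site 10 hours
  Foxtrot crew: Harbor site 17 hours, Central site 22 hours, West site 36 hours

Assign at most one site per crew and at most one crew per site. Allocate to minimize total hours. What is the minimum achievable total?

Optimal: Bravo crew→Harbor site (16 hours), Lima crew→West site (10 hours), Foxtrot crew→Central site (22 hours) — total 16+10+22 = 48 hours.
No other one-to-one assignment undercuts 48 hours.

Min total: 48 hours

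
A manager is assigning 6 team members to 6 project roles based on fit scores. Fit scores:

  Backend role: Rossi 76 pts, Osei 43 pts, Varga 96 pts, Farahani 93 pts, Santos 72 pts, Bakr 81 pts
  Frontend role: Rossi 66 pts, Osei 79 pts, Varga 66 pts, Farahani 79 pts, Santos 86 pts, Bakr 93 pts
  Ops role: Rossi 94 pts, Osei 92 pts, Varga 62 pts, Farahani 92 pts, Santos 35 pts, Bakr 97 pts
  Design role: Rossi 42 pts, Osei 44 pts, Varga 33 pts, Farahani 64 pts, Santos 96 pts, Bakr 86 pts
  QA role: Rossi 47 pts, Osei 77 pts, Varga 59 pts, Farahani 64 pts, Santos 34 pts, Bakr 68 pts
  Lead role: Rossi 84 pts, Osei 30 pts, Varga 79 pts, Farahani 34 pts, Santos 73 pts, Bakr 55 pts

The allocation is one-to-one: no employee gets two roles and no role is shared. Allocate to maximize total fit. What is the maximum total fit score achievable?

Optimal: Rossi→Lead role (84 pts), Osei→QA role (77 pts), Varga→Backend role (96 pts), Farahani→Ops role (92 pts), Santos→Design role (96 pts), Bakr→Frontend role (93 pts) — total 84+77+96+92+96+93 = 538 pts.
Column-greedy (each role in turn goes to its best remaining employee) gives 490 pts, worse by 48.
Checked against all permutations: 538 pts is optimal.

Max total: 538 pts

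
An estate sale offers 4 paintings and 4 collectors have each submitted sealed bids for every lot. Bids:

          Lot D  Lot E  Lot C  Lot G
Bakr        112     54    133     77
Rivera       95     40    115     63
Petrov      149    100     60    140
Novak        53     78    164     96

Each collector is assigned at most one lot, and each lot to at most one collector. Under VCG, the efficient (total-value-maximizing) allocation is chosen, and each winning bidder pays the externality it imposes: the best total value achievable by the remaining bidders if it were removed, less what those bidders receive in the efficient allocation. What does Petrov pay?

Petrov pays $23.

Efficient allocation: Bakr→Lot D ($112), Rivera→Lot E ($40), Petrov→Lot G ($140), Novak→Lot C ($164); total welfare W = $456.
Petrov receives Lot G at value $140, so the others get W − 140 = $316.
Without Petrov: best allocation of the remaining 3 bidders over all 4 lots is Bakr→Lot D ($112), Rivera→Lot G ($63), Novak→Lot C ($164), total $339.
VCG payment = (others' best without Petrov) − (others' welfare with Petrov) = 339 − 316 = $23.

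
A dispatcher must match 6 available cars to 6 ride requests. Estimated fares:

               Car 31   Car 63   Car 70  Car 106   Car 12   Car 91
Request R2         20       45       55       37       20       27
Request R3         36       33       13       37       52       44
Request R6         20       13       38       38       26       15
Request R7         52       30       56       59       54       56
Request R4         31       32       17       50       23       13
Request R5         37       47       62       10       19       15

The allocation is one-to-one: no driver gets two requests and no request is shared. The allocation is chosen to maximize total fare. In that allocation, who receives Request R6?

Car 31 receives Request R6.

This is a one-to-one assignment (maximum-weight bipartite matching).
Optimal: Car 31→Request R6 ($20), Car 63→Request R2 ($45), Car 70→Request R5 ($62), Car 106→Request R4 ($50), Car 12→Request R3 ($52), Car 91→Request R7 ($56) — total 20+45+62+50+52+56 = $285.
Row-greedy (each driver in turn takes its best remaining request) gives $271, worse by 14.
Next-best assignment: Car 31→Request R4, Car 63→Request R2, Car 70→Request R5, Car 106→Request R6, Car 12→Request R3, Car 91→Request R7 = $284.
Every other assignment is strictly worse.
Car 31's own top request is Request R7 ($52), but forcing Car 31→Request R7 and reassigning the rest optimally gives only $279 — worse by 6.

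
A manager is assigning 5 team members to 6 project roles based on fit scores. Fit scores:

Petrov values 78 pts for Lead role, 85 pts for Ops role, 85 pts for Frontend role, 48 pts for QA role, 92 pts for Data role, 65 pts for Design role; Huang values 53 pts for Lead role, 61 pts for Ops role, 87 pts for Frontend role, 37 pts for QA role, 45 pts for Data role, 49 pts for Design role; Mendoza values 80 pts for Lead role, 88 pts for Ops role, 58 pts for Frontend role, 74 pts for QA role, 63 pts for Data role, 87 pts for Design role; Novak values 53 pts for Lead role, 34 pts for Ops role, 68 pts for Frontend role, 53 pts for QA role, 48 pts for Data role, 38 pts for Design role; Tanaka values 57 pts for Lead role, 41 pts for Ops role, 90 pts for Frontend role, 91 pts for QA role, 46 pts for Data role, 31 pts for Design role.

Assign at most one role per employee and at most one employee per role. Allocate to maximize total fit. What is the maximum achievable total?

This is a one-to-one assignment (maximum-weight bipartite matching).
Optimal: Petrov→Data role (92 pts), Huang→Frontend role (87 pts), Mendoza→Ops role (88 pts), Novak→Lead role (53 pts), Tanaka→QA role (91 pts) — total 92+87+88+53+91 = 411 pts.
Column-greedy (each role in turn goes to its best remaining employee) gives 353 pts, worse by 58.

Max total: 411 pts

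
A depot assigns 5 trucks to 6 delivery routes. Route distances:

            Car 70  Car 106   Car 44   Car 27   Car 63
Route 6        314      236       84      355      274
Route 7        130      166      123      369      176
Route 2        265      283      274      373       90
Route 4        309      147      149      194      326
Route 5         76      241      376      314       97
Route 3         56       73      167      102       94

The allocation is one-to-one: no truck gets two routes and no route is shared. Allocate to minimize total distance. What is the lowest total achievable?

This is a one-to-one assignment (minimum-cost bipartite matching).
Optimal: Car 70→Route 5 (76 km), Car 106→Route 4 (147 km), Car 44→Route 6 (84 km), Car 27→Route 3 (102 km), Car 63→Route 2 (90 km) — total 76+147+84+102+90 = 499 km.
Column-greedy (each route in turn goes to its cheapest remaining truck) gives 765 km, worse by 266.
Next-best assignment: Car 70→Route 5, Car 106→Route 3, Car 44→Route 6, Car 27→Route 4, Car 63→Route 2 = 517 km.
Checked against all permutations: 499 km is optimal.

Min total: 499 km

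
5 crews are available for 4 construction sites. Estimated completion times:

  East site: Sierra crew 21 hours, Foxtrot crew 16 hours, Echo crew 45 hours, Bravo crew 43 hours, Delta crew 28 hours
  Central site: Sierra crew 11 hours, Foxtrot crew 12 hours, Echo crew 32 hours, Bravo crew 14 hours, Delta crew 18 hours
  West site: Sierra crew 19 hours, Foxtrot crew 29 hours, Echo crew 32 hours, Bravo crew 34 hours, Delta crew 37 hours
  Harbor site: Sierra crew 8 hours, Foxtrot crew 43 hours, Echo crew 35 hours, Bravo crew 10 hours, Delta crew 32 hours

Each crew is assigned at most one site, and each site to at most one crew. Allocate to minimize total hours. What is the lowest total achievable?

Treat this as an assignment problem: match each crew to one site.
Optimal: Foxtrot crew→East site (16 hours), Delta crew→Central site (18 hours), Sierra crew→West site (19 hours), Bravo crew→Harbor site (10 hours) — total 16+18+19+10 = 63 hours.

Min total: 63 hours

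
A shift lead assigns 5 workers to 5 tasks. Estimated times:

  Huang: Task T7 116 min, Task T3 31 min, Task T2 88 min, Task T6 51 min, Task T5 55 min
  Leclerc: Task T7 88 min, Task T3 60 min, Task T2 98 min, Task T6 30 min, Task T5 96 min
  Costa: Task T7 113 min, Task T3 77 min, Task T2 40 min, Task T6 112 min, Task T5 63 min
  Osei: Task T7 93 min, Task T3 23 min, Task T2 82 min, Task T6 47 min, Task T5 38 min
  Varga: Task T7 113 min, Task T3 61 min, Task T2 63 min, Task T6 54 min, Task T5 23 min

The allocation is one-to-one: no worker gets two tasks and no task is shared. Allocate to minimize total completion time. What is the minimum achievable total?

This is a one-to-one assignment (minimum-cost bipartite matching).
Optimal: Huang→Task T3 (31 min), Leclerc→Task T6 (30 min), Costa→Task T2 (40 min), Osei→Task T7 (93 min), Varga→Task T5 (23 min) — total 31+30+40+93+23 = 217 min.
Next-best assignment: Huang→Task T6, Leclerc→Task T7, Costa→Task T2, Osei→Task T3, Varga→Task T5 = 225 min.

Minimum total: 217 min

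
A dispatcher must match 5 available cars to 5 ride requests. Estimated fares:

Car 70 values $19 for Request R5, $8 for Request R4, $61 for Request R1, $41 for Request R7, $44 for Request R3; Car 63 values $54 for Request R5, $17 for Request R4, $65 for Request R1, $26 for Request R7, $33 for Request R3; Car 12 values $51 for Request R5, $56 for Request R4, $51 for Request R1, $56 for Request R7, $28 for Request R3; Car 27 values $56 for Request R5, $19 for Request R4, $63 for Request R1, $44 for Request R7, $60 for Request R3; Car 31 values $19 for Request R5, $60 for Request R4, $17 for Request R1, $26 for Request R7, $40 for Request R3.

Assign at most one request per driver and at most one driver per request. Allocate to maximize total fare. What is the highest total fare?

This is a one-to-one assignment (maximum-weight bipartite matching).
Optimal: Car 70→Request R1 ($61), Car 63→Request R5 ($54), Car 12→Request R7 ($56), Car 27→Request R3 ($60), Car 31→Request R4 ($60) — total 61+54+56+60+60 = $291.
Row-greedy (each driver in turn takes its best remaining request) gives $257, worse by 34.
Next-best assignment: Car 70→Request R3, Car 63→Request R1, Car 12→Request R7, Car 27→Request R5, Car 31→Request R4 = $281.

Max total: $291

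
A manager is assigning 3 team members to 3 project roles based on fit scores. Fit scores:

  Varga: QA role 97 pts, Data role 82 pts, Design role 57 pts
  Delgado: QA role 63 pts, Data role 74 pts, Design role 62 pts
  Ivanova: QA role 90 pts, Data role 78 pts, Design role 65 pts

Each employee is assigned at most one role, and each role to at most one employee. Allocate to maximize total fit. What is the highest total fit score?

Optimal: Varga→QA role (97 pts), Delgado→Design role (62 pts), Ivanova→Data role (78 pts) — total 97+62+78 = 237 pts.
Row-greedy (each employee in turn takes its best remaining role) gives 236 pts, worse by 1.

Max total: 237 pts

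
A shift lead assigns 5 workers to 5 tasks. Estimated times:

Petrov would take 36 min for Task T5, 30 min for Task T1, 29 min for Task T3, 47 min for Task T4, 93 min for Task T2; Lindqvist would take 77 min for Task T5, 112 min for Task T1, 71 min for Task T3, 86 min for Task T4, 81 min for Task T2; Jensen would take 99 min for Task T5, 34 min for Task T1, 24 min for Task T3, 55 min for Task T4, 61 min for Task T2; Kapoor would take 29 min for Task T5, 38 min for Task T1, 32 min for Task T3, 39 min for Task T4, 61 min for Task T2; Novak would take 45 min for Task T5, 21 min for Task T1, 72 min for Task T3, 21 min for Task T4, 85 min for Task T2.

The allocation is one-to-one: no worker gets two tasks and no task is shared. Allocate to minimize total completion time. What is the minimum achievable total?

Optimal: Petrov→Task T1 (30 min), Lindqvist→Task T2 (81 min), Jensen→Task T3 (24 min), Kapoor→Task T5 (29 min), Novak→Task T4 (21 min) — total 30+81+24+29+21 = 185 min.
Next-best assignment: Petrov→Task T3, Lindqvist→Task T2, Jensen→Task T1, Kapoor→Task T5, Novak→Task T4 = 194 min.
No other one-to-one assignment undercuts 185 min.

Minimum total: 185 min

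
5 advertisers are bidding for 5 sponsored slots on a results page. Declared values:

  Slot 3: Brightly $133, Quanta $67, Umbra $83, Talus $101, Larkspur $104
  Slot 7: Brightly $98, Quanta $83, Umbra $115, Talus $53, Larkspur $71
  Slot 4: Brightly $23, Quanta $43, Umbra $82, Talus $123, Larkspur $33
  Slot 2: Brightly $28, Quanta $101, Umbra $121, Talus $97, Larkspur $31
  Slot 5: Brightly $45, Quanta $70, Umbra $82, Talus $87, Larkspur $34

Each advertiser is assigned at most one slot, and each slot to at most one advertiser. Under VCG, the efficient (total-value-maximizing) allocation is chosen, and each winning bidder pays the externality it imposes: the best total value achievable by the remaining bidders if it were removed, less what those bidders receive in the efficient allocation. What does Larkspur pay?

Larkspur pays $25.

Efficient allocation: Brightly→Slot 3 ($133), Quanta→Slot 5 ($70), Umbra→Slot 2 ($121), Talus→Slot 4 ($123), Larkspur→Slot 7 ($71); total welfare W = $518.
Larkspur receives Slot 7 at value $71, so the others get W − 71 = $447.
Without Larkspur: best allocation of the remaining 4 bidders over all 5 slots is Brightly→Slot 3 ($133), Quanta→Slot 2 ($101), Umbra→Slot 7 ($115), Talus→Slot 4 ($123), total $472.
VCG payment = (others' best without Larkspur) − (others' welfare with Larkspur) = 472 − 447 = $25.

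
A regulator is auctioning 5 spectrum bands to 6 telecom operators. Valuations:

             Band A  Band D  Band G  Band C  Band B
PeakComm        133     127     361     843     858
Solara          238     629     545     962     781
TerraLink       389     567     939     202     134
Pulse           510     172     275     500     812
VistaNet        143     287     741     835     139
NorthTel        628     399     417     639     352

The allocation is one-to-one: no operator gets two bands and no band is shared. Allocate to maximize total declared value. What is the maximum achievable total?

Optimal: NorthTel→Band A ($628M), Solara→Band D ($629M), TerraLink→Band G ($939M), VistaNet→Band C ($835M), PeakComm→Band B ($858M) — total 628+629+939+835+858 = $3889M.
Max-entry greedy (repeatedly take the single best remaining cell) gives $3674M, worse by 215.
Next-best assignment: NorthTel→Band A, Solara→Band D, TerraLink→Band G, PeakComm→Band C, Pulse→Band B = $3851M.
Swapping VistaNet↔TerraLink (VistaNet→Band G $741M, TerraLink→Band C $202M) loses 831.
No other one-to-one assignment exceeds $3889M.

Maximum total: $3889M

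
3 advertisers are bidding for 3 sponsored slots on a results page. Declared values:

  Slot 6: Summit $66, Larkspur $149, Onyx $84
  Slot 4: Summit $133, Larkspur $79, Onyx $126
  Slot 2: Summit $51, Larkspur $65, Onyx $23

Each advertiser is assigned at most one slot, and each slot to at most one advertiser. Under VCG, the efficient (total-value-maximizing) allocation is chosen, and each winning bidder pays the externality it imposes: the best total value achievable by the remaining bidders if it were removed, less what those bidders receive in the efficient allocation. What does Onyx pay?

Onyx pays $82.

Efficient allocation: Summit→Slot 2 ($51), Larkspur→Slot 6 ($149), Onyx→Slot 4 ($126); total welfare W = $326.
Onyx receives Slot 4 at value $126, so the others get W − 126 = $200.
Without Onyx: best allocation of the remaining 2 bidders over all 3 slots is Summit→Slot 4 ($133), Larkspur→Slot 6 ($149), total $282.
VCG payment = (others' best without Onyx) − (others' welfare with Onyx) = 282 − 200 = $82.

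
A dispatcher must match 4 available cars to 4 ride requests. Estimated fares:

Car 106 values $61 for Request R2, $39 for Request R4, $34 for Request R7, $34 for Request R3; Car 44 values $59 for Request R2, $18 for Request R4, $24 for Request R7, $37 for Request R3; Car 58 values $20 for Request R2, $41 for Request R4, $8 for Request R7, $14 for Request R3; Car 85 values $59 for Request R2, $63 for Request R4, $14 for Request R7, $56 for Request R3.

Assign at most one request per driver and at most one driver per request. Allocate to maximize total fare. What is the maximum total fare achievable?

Maximum total: $190

Optimal: Car 106→Request R7 ($34), Car 44→Request R2 ($59), Car 58→Request R4 ($41), Car 85→Request R3 ($56) — total 34+59+41+56 = $190.
Next-best assignment: Car 106→Request R2, Car 44→Request R7, Car 58→Request R4, Car 85→Request R3 = $182.
Every other assignment is strictly worse.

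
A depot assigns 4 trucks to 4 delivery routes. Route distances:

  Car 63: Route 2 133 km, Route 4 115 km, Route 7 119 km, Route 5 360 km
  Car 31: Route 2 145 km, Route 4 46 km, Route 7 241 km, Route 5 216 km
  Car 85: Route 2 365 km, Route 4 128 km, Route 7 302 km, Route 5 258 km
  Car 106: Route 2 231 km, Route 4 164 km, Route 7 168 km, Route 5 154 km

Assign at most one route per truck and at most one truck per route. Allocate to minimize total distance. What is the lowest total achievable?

Minimum total: 546 km

Optimal: Car 63→Route 7 (119 km), Car 31→Route 2 (145 km), Car 85→Route 4 (128 km), Car 106→Route 5 (154 km) — total 119+145+128+154 = 546 km.
Column-greedy (each route in turn goes to its cheapest remaining truck) gives 605 km, worse by 59.
Swapping Car 106↔Car 63 (Car 106→Route 7 168 km, Car 63→Route 5 360 km) adds 255.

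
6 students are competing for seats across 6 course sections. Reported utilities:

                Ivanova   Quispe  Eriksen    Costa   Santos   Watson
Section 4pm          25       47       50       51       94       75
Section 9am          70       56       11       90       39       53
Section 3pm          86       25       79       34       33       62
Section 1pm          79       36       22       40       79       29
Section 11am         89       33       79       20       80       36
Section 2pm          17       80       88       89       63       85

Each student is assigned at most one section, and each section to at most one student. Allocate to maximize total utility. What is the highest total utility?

Treat this as an assignment problem: match each student to one section.
Optimal: Ivanova→Section 11am (89 points), Quispe→Section 2pm (80 points), Eriksen→Section 3pm (79 points), Costa→Section 9am (90 points), Santos→Section 1pm (79 points), Watson→Section 4pm (75 points) — total 89+80+79+90+79+75 = 492 points.
Column-greedy (each section in turn goes to its best remaining student) gives 470 points, worse by 22.

Maximum total: 492 points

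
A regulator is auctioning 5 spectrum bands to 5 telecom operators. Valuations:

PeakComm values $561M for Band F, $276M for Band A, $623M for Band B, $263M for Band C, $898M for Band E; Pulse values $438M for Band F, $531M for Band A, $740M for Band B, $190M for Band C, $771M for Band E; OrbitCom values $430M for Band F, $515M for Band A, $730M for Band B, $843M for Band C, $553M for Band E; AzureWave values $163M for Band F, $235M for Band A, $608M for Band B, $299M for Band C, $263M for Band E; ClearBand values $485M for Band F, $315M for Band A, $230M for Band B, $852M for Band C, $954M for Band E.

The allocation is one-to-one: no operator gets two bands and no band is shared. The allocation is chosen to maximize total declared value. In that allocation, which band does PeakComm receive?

PeakComm receives Band F.

Optimal: PeakComm→Band F ($561M), Pulse→Band A ($531M), OrbitCom→Band C ($843M), AzureWave→Band B ($608M), ClearBand→Band E ($954M) — total 561+531+843+608+954 = $3497M.
Row-greedy (each operator in turn takes its best remaining band) gives $3201M, worse by 296.
No other one-to-one assignment exceeds $3497M.
PeakComm's own top band is Band E ($898M), but forcing PeakComm→Band E and reassigning the rest optimally gives only $3365M — worse by 132.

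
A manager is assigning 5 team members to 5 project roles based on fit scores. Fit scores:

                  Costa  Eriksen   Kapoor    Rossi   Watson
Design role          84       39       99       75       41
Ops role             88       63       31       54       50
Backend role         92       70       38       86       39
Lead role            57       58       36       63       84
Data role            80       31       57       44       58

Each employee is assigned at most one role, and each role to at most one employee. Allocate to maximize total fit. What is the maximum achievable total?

Optimal: Costa→Data role (80 pts), Eriksen→Ops role (63 pts), Kapoor→Design role (99 pts), Rossi→Backend role (86 pts), Watson→Lead role (84 pts) — total 80+63+99+86+84 = 412 pts.
Column-greedy (each role in turn goes to its best remaining employee) gives 388 pts, worse by 24.
Every other assignment is strictly worse.

Max total: 412 pts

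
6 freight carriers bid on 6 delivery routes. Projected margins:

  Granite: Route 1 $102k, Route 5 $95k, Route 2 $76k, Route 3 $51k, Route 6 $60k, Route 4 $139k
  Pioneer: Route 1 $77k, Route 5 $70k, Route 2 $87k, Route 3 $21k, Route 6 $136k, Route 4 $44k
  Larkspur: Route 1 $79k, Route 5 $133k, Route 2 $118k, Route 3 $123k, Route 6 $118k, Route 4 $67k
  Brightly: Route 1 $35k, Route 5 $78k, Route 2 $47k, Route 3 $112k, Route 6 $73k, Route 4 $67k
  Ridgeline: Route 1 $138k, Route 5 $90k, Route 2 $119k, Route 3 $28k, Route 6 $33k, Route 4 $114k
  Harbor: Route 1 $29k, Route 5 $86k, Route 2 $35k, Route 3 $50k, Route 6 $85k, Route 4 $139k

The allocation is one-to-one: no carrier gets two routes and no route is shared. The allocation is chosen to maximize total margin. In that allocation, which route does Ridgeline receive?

Optimal: Granite→Route 1 ($102k), Pioneer→Route 6 ($136k), Larkspur→Route 5 ($133k), Brightly→Route 3 ($112k), Ridgeline→Route 2 ($119k), Harbor→Route 4 ($139k) — total 102+136+133+112+119+139 = $741k.
Row-greedy (each carrier in turn takes its best remaining route) gives $693k, worse by 48.
Next-best assignment: Granite→Route 5, Pioneer→Route 6, Larkspur→Route 2, Brightly→Route 3, Ridgeline→Route 1, Harbor→Route 4 = $738k.
Ridgeline's own top route is Route 1 ($138k), but forcing Ridgeline→Route 1 and reassigning the rest optimally gives only $738k — worse by 3.

Ridgeline receives Route 2.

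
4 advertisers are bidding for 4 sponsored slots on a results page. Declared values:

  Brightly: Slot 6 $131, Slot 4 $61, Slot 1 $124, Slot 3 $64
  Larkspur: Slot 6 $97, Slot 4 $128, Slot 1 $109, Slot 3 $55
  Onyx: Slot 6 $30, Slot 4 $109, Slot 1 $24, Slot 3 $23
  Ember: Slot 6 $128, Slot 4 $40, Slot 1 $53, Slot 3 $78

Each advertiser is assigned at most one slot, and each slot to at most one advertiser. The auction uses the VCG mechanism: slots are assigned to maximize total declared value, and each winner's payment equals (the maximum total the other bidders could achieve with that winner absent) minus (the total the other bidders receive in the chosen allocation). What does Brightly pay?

Efficient allocation: Brightly→Slot 6 ($131), Larkspur→Slot 1 ($109), Onyx→Slot 4 ($109), Ember→Slot 3 ($78); total welfare W = $427.
Brightly receives Slot 6 at value $131, so the others get W − 131 = $296.
Without Brightly: best allocation of the remaining 3 bidders over all 4 slots is Larkspur→Slot 1 ($109), Onyx→Slot 4 ($109), Ember→Slot 6 ($128), total $346.
VCG payment = (others' best without Brightly) − (others' welfare with Brightly) = 346 − 296 = $50.

Brightly pays $50.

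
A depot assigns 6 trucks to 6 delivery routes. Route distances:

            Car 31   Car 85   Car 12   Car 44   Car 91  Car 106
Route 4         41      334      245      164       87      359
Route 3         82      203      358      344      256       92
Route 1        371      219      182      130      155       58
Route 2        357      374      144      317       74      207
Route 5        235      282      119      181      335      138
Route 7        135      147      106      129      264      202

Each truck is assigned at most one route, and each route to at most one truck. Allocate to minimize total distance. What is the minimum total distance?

Optimal: Car 31→Route 4 (41 km), Car 85→Route 7 (147 km), Car 12→Route 5 (119 km), Car 44→Route 1 (130 km), Car 91→Route 2 (74 km), Car 106→Route 3 (92 km) — total 41+147+119+130+74+92 = 603 km.
Swapping Car 44↔Car 106 (Car 44→Route 3 344 km, Car 106→Route 1 58 km) adds 180.
Every other assignment is strictly worse.

Min total: 603 km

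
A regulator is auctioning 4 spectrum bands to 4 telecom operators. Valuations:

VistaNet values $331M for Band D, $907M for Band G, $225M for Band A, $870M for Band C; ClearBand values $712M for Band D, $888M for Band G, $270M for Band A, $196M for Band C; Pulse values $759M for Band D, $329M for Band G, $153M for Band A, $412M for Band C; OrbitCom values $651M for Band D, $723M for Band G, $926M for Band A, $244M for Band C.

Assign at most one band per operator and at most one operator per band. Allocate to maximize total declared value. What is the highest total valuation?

Max total: $3443M

Optimal: VistaNet→Band C ($870M), ClearBand→Band G ($888M), Pulse→Band D ($759M), OrbitCom→Band A ($926M) — total 870+888+759+926 = $3443M.
Max-entry greedy (repeatedly take the single best remaining cell) gives $2788M, worse by 655.
Checked against all permutations: $3443M is optimal.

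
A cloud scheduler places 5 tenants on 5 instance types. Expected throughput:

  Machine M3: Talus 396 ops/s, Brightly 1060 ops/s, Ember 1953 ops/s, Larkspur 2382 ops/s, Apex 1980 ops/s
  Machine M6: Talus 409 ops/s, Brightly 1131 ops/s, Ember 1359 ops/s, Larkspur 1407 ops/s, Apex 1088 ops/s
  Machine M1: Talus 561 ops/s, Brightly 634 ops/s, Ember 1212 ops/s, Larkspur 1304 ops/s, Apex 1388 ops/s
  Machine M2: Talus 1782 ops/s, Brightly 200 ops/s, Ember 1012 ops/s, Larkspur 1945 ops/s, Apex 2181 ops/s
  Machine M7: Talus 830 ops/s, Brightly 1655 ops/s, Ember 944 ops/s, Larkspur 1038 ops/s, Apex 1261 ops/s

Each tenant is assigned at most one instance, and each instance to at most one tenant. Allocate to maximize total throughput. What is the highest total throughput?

Maximum total: 8566 ops/s

Optimal: Talus→Machine M2 (1782 ops/s), Brightly→Machine M7 (1655 ops/s), Ember→Machine M6 (1359 ops/s), Larkspur→Machine M3 (2382 ops/s), Apex→Machine M1 (1388 ops/s) — total 1782+1655+1359+2382+1388 = 8566 ops/s.
Row-greedy (each tenant in turn takes its best remaining instance) gives 8185 ops/s, worse by 381.
Next-best assignment: Talus→Machine M2, Brightly→Machine M7, Ember→Machine M3, Larkspur→Machine M6, Apex→Machine M1 = 8185 ops/s.
Every other assignment is strictly worse.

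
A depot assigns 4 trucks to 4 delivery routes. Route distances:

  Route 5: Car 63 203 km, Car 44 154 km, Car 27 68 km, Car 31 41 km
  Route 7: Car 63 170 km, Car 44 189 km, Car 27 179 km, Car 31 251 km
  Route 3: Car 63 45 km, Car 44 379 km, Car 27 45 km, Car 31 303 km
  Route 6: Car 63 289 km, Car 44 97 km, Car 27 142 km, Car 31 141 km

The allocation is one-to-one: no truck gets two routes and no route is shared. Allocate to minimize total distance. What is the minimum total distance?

This is a one-to-one assignment (minimum-cost bipartite matching).
Optimal: Car 63→Route 7 (170 km), Car 44→Route 6 (97 km), Car 27→Route 3 (45 km), Car 31→Route 5 (41 km) — total 170+97+45+41 = 353 km.
Min-entry greedy (repeatedly take the single cheapest remaining cell) gives 362 km, worse by 9.
Next-best assignment: Car 63→Route 3, Car 44→Route 6, Car 27→Route 7, Car 31→Route 5 = 362 km.
Swapping Car 31↔Car 63 (Car 31→Route 7 251 km, Car 63→Route 5 203 km) adds 243.

Min total: 353 km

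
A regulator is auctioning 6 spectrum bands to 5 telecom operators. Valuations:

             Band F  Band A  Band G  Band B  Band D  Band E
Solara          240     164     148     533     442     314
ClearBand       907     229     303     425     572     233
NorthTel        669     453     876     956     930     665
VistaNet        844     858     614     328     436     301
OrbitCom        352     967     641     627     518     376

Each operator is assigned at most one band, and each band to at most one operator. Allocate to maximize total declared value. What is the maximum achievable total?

Optimal: Solara→Band B ($533M), ClearBand→Band F ($907M), NorthTel→Band D ($930M), VistaNet→Band G ($614M), OrbitCom→Band A ($967M) — total 533+907+930+614+967 = $3951M.
Column-greedy (each band in turn goes to its best remaining operator) gives $3719M, worse by 232.
No other one-to-one assignment exceeds $3951M.

Max total: $3951M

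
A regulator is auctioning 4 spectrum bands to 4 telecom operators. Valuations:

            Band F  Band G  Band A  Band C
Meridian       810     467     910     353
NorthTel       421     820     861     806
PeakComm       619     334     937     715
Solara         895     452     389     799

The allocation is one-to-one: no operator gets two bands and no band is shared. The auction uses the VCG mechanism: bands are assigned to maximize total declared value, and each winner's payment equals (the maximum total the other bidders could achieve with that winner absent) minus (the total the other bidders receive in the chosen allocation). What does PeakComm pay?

Efficient allocation: Meridian→Band F ($810M), NorthTel→Band G ($820M), PeakComm→Band A ($937M), Solara→Band C ($799M); total welfare W = $3366M.
PeakComm receives Band A at value $937M, so the others get W − 937 = $2429M.
Without PeakComm: best allocation of the remaining 3 bidders over all 4 bands is Meridian→Band A ($910M), NorthTel→Band G ($820M), Solara→Band F ($895M), total $2625M.
VCG payment = (others' best without PeakComm) − (others' welfare with PeakComm) = 2625 − 2429 = $196M.

PeakComm pays $196M.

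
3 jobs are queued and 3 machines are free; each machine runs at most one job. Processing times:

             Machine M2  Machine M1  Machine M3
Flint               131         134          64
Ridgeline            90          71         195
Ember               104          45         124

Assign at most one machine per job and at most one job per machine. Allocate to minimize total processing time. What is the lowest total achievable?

Optimal: Flint→Machine M3 (64 min), Ridgeline→Machine M2 (90 min), Ember→Machine M1 (45 min) — total 64+90+45 = 199 min.
Row-greedy (each job in turn takes its cheapest remaining machine) gives 239 min, worse by 40.
Swapping Ridgeline↔Flint (Ridgeline→Machine M3 195 min, Flint→Machine M2 131 min) adds 172.

Min total: 199 min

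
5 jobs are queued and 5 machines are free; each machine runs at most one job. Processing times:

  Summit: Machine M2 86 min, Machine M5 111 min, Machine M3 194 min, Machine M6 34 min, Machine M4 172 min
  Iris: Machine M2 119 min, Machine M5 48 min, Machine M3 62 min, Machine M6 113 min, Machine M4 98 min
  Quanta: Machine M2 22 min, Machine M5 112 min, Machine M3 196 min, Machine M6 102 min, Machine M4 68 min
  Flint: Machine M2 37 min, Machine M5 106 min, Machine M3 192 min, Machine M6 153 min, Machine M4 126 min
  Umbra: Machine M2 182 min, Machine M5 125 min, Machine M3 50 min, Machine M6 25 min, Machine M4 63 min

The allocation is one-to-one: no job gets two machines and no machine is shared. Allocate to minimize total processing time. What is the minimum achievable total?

Minimum total: 237 min

Treat this as an assignment problem: match each job to one machine.
Optimal: Summit→Machine M6 (34 min), Iris→Machine M5 (48 min), Quanta→Machine M4 (68 min), Flint→Machine M2 (37 min), Umbra→Machine M3 (50 min) — total 34+48+68+37+50 = 237 min.
Checked against all permutations: 237 min is optimal.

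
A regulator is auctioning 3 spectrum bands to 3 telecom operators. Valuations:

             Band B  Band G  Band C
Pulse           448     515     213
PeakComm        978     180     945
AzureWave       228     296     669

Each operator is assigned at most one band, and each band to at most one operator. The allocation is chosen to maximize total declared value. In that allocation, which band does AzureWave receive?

Optimal: Pulse→Band G ($515M), PeakComm→Band B ($978M), AzureWave→Band C ($669M) — total 515+978+669 = $2162M.
Next-best assignment: Pulse→Band B, PeakComm→Band C, AzureWave→Band G = $1689M.
Every other assignment is strictly worse.

AzureWave receives Band C.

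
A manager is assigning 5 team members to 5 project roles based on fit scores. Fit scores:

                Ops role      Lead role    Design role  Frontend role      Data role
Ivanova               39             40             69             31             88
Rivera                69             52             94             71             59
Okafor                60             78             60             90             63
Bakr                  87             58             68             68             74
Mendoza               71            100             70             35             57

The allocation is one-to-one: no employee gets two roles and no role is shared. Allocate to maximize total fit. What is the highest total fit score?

Maximum total: 459 pts

Optimal: Ivanova→Data role (88 pts), Rivera→Design role (94 pts), Okafor→Frontend role (90 pts), Bakr→Ops role (87 pts), Mendoza→Lead role (100 pts) — total 88+94+90+87+100 = 459 pts.
Swapping Okafor↔Rivera (Okafor→Design role 60 pts, Rivera→Frontend role 71 pts) loses 53.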